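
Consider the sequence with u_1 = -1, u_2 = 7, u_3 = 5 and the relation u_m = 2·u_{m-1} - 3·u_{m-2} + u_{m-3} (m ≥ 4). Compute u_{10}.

Compute successive terms:
u_4 = -12, u_5 = -32, u_6 = -23, u_7 = 38, u_8 = 113, u_9 = 89, u_{10} = -123.

-123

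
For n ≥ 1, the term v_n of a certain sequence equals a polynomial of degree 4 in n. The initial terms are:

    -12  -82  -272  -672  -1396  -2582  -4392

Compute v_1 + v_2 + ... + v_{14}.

1st diffs: -70, -190, -400, -724, -1186, -1810.
2nd diffs: -120, -210, -324, -462, -624.
3rd diffs: -90, -114, -138, -162.
4th diffs: -24, -24, -24 (constant).
Newton forward-difference form: v_n = -12 + (-70)·C(n-1,1) + (-120)·C(n-1,2) + (-90)·C(n-1,3) + (-24)·C(n-1,4).
Continuing: …, -7012, -10652, -15546, -21952, …, v_{14} = -53182.
Summing n = 1..14 (14 terms) gives -188356.

-188356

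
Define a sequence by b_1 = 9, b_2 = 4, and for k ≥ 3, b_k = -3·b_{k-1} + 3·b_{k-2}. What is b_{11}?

Iterate the recurrence:
b_3 = 15, b_4 = -33, b_5 = 144, b_6 = -531, b_7 = 2025, b_8 = -7668, b_9 = 29079, b_{10} = -110241, b_{11} = 417960.

417960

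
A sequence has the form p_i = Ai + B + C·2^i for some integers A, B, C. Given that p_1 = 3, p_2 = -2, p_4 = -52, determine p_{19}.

At i = 1, 2, 4: A + B + 2C = 3; 2A + B + 4C = -2; 4A + B + 16C = -52.
Subtracting the first from the second: A + 2C = -5.
Subtracting the second from the third: 2A + 12C = -50.
Solving: C = -5, A = 5, then B = 8.
Hence p_{19} = 5·19 + 8 + (-5)·524288 = -2621337.

-2621337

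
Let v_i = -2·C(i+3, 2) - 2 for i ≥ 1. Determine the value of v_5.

-58

C(8, 2) = 28, so v_5 = -58.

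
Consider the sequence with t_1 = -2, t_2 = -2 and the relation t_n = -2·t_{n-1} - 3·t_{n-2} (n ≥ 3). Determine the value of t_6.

46

Step forward from the initial values:
t_3 = 10;  t_4 = -14;  t_5 = -2;  t_6 = 46.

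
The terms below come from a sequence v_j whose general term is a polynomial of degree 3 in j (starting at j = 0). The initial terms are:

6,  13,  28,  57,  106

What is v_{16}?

4438

1st diffs: 7, 15, 29, 49.
2nd diffs: 8, 14, 20.
3rd diffs: 6, 6 (constant).
Newton forward-difference form: v_j = 6 + 7·C(j,1) + 8·C(j,2) + 6·C(j,3).
At j = 16: j = 16, so v_{16} = 6 + 112 + 960 + 3360 = 4438.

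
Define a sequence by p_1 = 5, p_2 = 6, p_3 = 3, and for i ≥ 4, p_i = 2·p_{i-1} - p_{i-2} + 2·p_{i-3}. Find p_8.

202

Iterate the recurrence:
p_4 = 10;  p_5 = 29;  p_6 = 54;  p_7 = 99;  p_8 = 202.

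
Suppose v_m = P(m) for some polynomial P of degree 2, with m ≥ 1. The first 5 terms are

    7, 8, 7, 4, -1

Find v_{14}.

1st diffs: 1, -1, -3, -5.
2nd diffs: -2, -2, -2 (constant).
Newton forward-difference form: v_m = 7 + 1·C(m-1,1) + (-2)·C(m-1,2).
At m = 14: m-1 = 13, so v_{14} = 7 + 13 - 156 = -136.

-136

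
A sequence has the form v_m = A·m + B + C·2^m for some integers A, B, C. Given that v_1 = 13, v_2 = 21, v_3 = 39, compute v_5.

The three given values yield: A + B + 2C = 13; 2A + B + 4C = 21; 3A + B + 8C = 39.
Subtracting the first from the second: A + 2C = 8.
Subtracting the second from the third: A + 4C = 18.
Solving: C = 5, A = -2, then B = 5.
Therefore v_5 = -10 + 5 + 5·32 = 155.

155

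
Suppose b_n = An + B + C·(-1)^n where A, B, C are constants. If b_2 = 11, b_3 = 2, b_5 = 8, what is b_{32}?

Write the equations: 2A + B + C = 11; 3A + B - C = 2; 5A + B - C = 8.
Subtracting the first from the second: A - 2C = -9.
Subtracting the second from the third: 2A = 6.
Solving: C = 6, A = 3, then B = -1.
Hence b_{32} = 3·32 + (-1) + 6·1 = 101.

101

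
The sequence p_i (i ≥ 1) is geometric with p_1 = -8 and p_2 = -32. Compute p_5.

Common ratio r = 4.
p_i = (-8)·4^(i-1).
p_5 = (-8)·4^4 = -2048.

-2048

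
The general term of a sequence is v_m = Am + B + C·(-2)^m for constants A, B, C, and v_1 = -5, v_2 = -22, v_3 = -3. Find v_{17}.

262055

At m = 1, 2, 3: A + B - 2C = -5; 2A + B + 4C = -22; 3A + B - 8C = -3.
Subtracting the first from the second: A + 6C = -17.
Subtracting the second from the third: A - 12C = 19.
Solving: C = -2, A = -5, then B = -4.
Hence v_{17} = -5·17 + (-4) + (-2)·(-131072) = 262055.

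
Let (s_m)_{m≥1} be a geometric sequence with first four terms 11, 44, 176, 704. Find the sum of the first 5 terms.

3751

Common ratio r = 4.
s_m = 11·4^(m-1).
S = 11·(4^5 - 1)/(4 - 1) = 11·(1024 - 1)/(3) = 3751.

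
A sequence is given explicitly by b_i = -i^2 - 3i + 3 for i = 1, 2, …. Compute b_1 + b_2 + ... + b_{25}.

Over i = 1..25: Σi = 325, Σi² = 5525.
Total = (-1)·5525 + (-3)·325 + (3)·25 = -6425.

-6425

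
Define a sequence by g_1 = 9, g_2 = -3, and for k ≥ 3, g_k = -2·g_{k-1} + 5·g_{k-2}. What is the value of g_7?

Iterate the recurrence:
g_3 = 51, g_4 = -117, g_5 = 489, g_6 = -1563, g_7 = 5571.

5571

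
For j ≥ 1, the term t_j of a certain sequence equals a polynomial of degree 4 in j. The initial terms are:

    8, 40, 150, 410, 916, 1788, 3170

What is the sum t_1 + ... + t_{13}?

1st diffs: 32, 110, 260, 506, 872, 1382.
2nd diffs: 78, 150, 246, 366, 510.
3rd diffs: 72, 96, 120, 144.
4th diffs: 24, 24, 24 (constant).
Newton forward-difference form: t_j = 8 + 32·C(j-1,1) + 78·C(j-1,2) + 72·C(j-1,3) + 24·C(j-1,4).
Continuing: …, 5230, 8160, 12176, 17518, …, t_{13} = 33260.
Summing j = 1..13 (13 terms) gives 107276.

107276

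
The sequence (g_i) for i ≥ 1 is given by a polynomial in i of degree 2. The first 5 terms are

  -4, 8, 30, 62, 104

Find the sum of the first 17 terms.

1st diffs: 12, 22, 32, 42.
2nd diffs: 10, 10, 10 (constant).
Newton forward-difference form: g_i = -4 + 12·C(i-1,1) + 10·C(i-1,2).
Continuing: …, 156, 218, 290, 372, …, g_{17} = 1388.
Summing i = 1..17 (17 terms) gives 8364.

8364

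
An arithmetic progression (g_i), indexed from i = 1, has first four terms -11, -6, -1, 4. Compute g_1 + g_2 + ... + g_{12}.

198

Common difference d = 5.
g_i = -11 + (i - 1)·5.
g_{12} = 44; S = 12·(-11 + 44)/2 = 198.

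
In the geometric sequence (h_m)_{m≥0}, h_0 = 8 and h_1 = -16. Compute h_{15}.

Common ratio r = -2.
h_m = 8·(-2)^(m-0).
h_{15} = 8·(-2)^15 = -262144.

-262144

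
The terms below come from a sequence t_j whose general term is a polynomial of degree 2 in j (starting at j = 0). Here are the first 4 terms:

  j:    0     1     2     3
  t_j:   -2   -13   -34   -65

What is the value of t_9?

-461

1st diffs: -11, -21, -31.
2nd diffs: -10, -10 (constant).
Newton forward-difference form: t_j = -2 + (-11)·C(j,1) + (-10)·C(j,2).
At j = 9: j = 9, so t_9 = -2 - 99 - 360 = -461.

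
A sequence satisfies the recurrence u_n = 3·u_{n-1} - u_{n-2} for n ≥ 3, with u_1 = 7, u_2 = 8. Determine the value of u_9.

u_3 = 17; u_4 = 43; u_5 = 112; u_6 = 293; u_7 = 767; u_8 = 2008; u_9 = 5257.

5257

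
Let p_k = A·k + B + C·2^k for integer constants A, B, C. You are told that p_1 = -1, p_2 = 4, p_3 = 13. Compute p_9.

At k = 1, 2, 3: A + B + 2C = -1; 2A + B + 4C = 4; 3A + B + 8C = 13.
Subtracting the first from the second: A + 2C = 5.
Subtracting the second from the third: A + 4C = 9.
Solving: C = 2, A = 1, then B = -6.
Hence p_9 = 1·9 + (-6) + 2·512 = 1027.

1027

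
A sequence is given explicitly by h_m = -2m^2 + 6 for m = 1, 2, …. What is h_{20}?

-794

h_{20} = -2·20^2 + 6 = -794.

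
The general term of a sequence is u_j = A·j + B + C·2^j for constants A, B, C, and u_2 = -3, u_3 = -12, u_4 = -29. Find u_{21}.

Plug in j = 2, 3, 4: 2A + B + 4C = -3; 3A + B + 8C = -12; 4A + B + 16C = -29.
Subtracting the first from the second: A + 4C = -9.
Subtracting the second from the third: A + 8C = -17.
Solving: C = -2, A = -1, then B = 7.
Therefore u_{21} = -21 + 7 + (-2)·2097152 = -4194318.

-4194318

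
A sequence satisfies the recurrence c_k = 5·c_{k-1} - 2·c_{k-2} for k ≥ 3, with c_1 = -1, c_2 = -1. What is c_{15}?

Step forward from the initial values:
c_3 = -3  c_4 = -13  c_5 = -59  …  c_{12} = -2423293  c_{13} = -11053979  c_{14} = -50423309  c_{15} = -230008587.

-230008587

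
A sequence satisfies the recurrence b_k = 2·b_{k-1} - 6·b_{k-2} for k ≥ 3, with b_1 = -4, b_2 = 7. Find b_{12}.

Compute successive terms:
b_3 = 38, b_4 = 34, b_5 = -160, b_6 = -524, b_7 = -88, b_8 = 2968, b_9 = 6464, b_{10} = -4880, b_{11} = -48544, b_{12} = -67808.

-67808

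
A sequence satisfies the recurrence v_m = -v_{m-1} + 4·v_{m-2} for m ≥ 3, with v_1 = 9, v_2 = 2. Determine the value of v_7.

v_3 = 34, v_4 = -26, v_5 = 162, v_6 = -266, v_7 = 914.

914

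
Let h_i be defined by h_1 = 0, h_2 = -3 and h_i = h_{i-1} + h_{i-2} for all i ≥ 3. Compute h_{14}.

Applying the relation repeatedly:
h_3 = -3  h_4 = -6  h_5 = -9  …  h_{11} = -165  h_{12} = -267  h_{13} = -432  h_{14} = -699.

-699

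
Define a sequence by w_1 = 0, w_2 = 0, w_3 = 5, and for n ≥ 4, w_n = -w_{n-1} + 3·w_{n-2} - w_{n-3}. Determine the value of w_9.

600

w_4 = -5;  w_5 = 20;  w_6 = -40;  w_7 = 105;  w_8 = -245;  w_9 = 600.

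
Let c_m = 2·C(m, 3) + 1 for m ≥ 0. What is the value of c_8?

C(8, 3) = 56, so c_8 = 113.

113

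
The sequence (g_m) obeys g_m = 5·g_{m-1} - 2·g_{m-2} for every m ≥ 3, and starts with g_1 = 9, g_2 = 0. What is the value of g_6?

Step forward from the initial values:
g_3 = -18;  g_4 = -90;  g_5 = -414;  g_6 = -1890.

-1890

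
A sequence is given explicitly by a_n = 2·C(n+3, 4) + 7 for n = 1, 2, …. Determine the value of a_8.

C(11, 4) = 330, so a_8 = 667.

667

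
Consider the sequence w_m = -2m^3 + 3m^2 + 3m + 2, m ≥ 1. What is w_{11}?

-2264

w_{11} = -2·11^3 + 3·11^2 + 3·11 + 2 = -2264.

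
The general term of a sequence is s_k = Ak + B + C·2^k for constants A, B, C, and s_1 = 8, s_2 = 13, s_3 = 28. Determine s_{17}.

655278

The three given values yield: A + B + 2C = 8; 2A + B + 4C = 13; 3A + B + 8C = 28.
Subtracting the first from the second: A + 2C = 5.
Subtracting the second from the third: A + 4C = 15.
Solving: C = 5, A = -5, then B = 3.
Hence s_{17} = -5·17 + 3 + 5·131072 = 655278.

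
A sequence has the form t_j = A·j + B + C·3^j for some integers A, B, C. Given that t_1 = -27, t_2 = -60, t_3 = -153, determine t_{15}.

Plug in j = 1, 2, 3: A + B + 3C = -27; 2A + B + 9C = -60; 3A + B + 27C = -153.
Subtracting the first from the second: A + 6C = -33.
Subtracting the second from the third: A + 18C = -93.
Solving: C = -5, A = -3, then B = -9.
Hence t_{15} = -3·15 + (-9) + (-5)·14348907 = -71744589.

-71744589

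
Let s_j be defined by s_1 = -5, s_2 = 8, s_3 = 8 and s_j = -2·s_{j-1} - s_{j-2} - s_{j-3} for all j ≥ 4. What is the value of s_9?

200

s_4 = -19, s_5 = 22, s_6 = -33, s_7 = 63, s_8 = -115, s_9 = 200.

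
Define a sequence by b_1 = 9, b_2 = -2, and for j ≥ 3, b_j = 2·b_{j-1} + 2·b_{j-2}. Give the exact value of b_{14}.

625792

b_3 = 14;  b_4 = 24;  b_5 = 76;  …;  b_{11} = 30688;  b_{12} = 83840;  b_{13} = 229056;  b_{14} = 625792.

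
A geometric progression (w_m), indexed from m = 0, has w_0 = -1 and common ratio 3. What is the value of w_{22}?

w_m = (-1)·3^(m-0).
w_{22} = (-1)·3^22 = -31381059609.

-31381059609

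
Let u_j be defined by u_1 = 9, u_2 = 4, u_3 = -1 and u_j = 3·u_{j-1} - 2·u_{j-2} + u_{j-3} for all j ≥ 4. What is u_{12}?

Compute successive terms:
u_4 = -2;  u_5 = 0;  u_6 = 3;  u_7 = 7;  u_8 = 15;  u_9 = 34;  u_{10} = 79;  u_{11} = 184;  u_{12} = 428.

428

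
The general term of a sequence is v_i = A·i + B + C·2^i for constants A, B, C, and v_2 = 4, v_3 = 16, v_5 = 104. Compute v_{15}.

131008

Write the equations: 2A + B + 4C = 4; 3A + B + 8C = 16; 5A + B + 32C = 104.
Subtracting the first from the second: A + 4C = 12.
Subtracting the second from the third: 2A + 24C = 88.
Solving: C = 4, A = -4, then B = -4.
Therefore v_{15} = -60 + (-4) + 4·32768 = 131008.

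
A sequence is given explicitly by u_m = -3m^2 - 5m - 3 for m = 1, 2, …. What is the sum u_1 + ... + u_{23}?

Over m = 1..23: Σm = 276, Σm² = 4324.
Total = (-3)·4324 + (-5)·276 + (-3)·23 = -14421.

-14421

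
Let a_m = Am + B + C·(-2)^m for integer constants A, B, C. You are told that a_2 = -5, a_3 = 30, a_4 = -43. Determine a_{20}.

The three given values yield: 2A + B + 4C = -5; 3A + B - 8C = 30; 4A + B + 16C = -43.
Subtracting the first from the second: A - 12C = 35.
Subtracting the second from the third: A + 24C = -73.
Solving: C = -3, A = -1, then B = 9.
So a_m = -1·m + 9 + (-3)·(-2)^m; at m=20 this is -3145739.

-3145739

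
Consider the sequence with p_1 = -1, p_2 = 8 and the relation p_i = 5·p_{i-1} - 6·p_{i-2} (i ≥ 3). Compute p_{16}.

143128622

Compute successive terms:
p_3 = 46;  p_4 = 182;  p_5 = 634;  …;  p_{13} = 5269354;  p_{14} = 15853118;  p_{15} = 47649466;  p_{16} = 143128622.
(Characteristic roots are 3 and 2.)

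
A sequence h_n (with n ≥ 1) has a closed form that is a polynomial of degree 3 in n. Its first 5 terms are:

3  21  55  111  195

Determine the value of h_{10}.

1st diffs: 18, 34, 56, 84.
2nd diffs: 16, 22, 28.
3rd diffs: 6, 6 (constant).
Newton forward-difference form: h_n = 3 + 18·C(n-1,1) + 16·C(n-1,2) + 6·C(n-1,3).
At n = 10: n-1 = 9, so h_{10} = 3 + 162 + 576 + 504 = 1245.

1245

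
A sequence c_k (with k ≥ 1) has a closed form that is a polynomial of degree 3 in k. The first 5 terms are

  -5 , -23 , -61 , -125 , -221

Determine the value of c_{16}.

1st diffs: -18, -38, -64, -96.
2nd diffs: -20, -26, -32.
3rd diffs: -6, -6 (constant).
Newton forward-difference form: c_k = -5 + (-18)·C(k-1,1) + (-20)·C(k-1,2) + (-6)·C(k-1,3).
At k = 16: k-1 = 15, so c_{16} = -5 - 270 - 2100 - 2730 = -5105.

-5105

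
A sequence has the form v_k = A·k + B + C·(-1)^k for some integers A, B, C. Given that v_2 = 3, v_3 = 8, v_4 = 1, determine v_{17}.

-6

At k = 2, 3, 4: 2A + B + C = 3; 3A + B - C = 8; 4A + B + C = 1.
Subtracting the first from the second: A - 2C = 5.
Subtracting the second from the third: A + 2C = -7.
Solving: C = -3, A = -1, then B = 8.
Therefore v_{17} = -17 + 8 + (-3)·(-1) = -6.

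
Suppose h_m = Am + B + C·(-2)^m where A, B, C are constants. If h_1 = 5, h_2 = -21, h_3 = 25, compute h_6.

-269

Write the equations: A + B - 2C = 5; 2A + B + 4C = -21; 3A + B - 8C = 25.
Subtracting the first from the second: A + 6C = -26.
Subtracting the second from the third: A - 12C = 46.
Solving: C = -4, A = -2, then B = -1.
Therefore h_6 = -12 + (-1) + (-4)·64 = -269.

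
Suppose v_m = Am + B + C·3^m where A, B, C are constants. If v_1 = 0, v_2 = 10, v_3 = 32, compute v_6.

746

The three given values yield: A + B + 3C = 0; 2A + B + 9C = 10; 3A + B + 27C = 32.
Subtracting the first from the second: A + 6C = 10.
Subtracting the second from the third: A + 18C = 22.
Solving: C = 1, A = 4, then B = -7.
Hence v_6 = 4·6 + (-7) + 1·729 = 746.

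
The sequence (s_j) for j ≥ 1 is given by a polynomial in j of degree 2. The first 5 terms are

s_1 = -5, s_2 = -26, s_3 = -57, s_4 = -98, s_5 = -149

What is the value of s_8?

1st diffs: -21, -31, -41, -51.
2nd diffs: -10, -10, -10 (constant).
Newton forward-difference form: s_j = -5 + (-21)·C(j-1,1) + (-10)·C(j-1,2).
At j = 8: j-1 = 7, so s_8 = -5 - 147 - 210 = -362.

-362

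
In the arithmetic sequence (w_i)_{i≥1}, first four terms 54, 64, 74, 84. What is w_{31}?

Common difference d = 10.
w_i = 54 + (i - 1)·10.
w_{31} = 54 + 30·10 = 354.

354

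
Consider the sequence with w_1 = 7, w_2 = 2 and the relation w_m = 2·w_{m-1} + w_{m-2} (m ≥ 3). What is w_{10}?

4826

Applying the relation repeatedly:
w_3 = 11;  w_4 = 24;  w_5 = 59;  w_6 = 142;  w_7 = 343;  w_8 = 828;  w_9 = 1999;  w_{10} = 4826.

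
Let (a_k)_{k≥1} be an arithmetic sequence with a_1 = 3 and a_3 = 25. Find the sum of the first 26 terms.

Common difference d = (25 - 3) / (3 - 1) = 11.
a_k = 3 + (k - 1)·11.
a_{26} = 278; S = 26·(3 + 278)/2 = 3653.

3653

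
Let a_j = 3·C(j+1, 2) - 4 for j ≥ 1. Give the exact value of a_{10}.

161

C(11, 2) = 55, so a_{10} = 161.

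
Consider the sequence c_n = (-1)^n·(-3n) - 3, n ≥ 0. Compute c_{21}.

(-1)^21 = -1; -3n at n=21 is -63; so c_{21} = 60.

60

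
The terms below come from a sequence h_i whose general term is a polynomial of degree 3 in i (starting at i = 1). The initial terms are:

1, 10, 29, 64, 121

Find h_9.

1st diffs: 9, 19, 35, 57.
2nd diffs: 10, 16, 22.
3rd diffs: 6, 6 (constant).
So h_i = i^3 - i^2 + 5i - 4.
Evaluating at i = 9 gives h_9 = 689.

689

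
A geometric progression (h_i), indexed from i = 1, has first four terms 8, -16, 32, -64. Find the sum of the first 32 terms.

-11453246120

Common ratio r = -2.
h_i = 8·(-2)^(i-1).
S = 8·((-2)^32 - 1)/(-2 - 1) = 8·(4294967296 - 1)/(-3) = -11453246120.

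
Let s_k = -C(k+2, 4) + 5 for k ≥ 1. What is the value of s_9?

-325

C(11, 4) = 330, so s_9 = -325.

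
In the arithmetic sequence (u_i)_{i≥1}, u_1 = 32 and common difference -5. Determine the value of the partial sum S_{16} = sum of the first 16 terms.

u_i = 32 + (i - 1)·(-5).
u_{16} = -43; S = 16·(32 + (-43))/2 = -88.

-88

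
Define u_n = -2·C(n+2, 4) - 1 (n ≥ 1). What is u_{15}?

C(17, 4) = 2380, so u_{15} = -4761.

-4761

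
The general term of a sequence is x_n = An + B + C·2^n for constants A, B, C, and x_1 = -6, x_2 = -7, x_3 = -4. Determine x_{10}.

At n = 1, 2, 3: A + B + 2C = -6; 2A + B + 4C = -7; 3A + B + 8C = -4.
Subtracting the first from the second: A + 2C = -1.
Subtracting the second from the third: A + 4C = 3.
Solving: C = 2, A = -5, then B = -5.
So x_n = -5·n + (-5) + 2·2^n; at n=10 this is 1993.

1993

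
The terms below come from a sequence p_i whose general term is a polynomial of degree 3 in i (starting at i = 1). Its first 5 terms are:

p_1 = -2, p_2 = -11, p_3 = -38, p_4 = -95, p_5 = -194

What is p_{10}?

1st diffs: -9, -27, -57, -99.
2nd diffs: -18, -30, -42.
3rd diffs: -12, -12 (constant).
Newton forward-difference form: p_i = -2 + (-9)·C(i-1,1) + (-18)·C(i-1,2) + (-12)·C(i-1,3).
At i = 10: i-1 = 9, so p_{10} = -2 - 81 - 648 - 1008 = -1739.

-1739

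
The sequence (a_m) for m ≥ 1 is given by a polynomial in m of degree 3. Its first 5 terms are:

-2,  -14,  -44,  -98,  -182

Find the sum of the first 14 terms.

-13678

1st diffs: -12, -30, -54, -84.
2nd diffs: -18, -24, -30.
3rd diffs: -6, -6 (constant).
So a_m = -m^3 - 3m^2 + 4m - 2.
Continuing: …, -302, -464, -674, -938, …, a_{14} = -3278.
Summing m = 1..14 (14 terms) gives -13678.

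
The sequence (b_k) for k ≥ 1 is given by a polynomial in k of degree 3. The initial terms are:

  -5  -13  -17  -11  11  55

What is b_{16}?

3025

1st diffs: -8, -4, 6, 22, 44.
2nd diffs: 4, 10, 16, 22.
3rd diffs: 6, 6, 6 (constant).
Newton forward-difference form: b_k = -5 + (-8)·C(k-1,1) + 4·C(k-1,2) + 6·C(k-1,3).
At k = 16: k-1 = 15, so b_{16} = -5 - 120 + 420 + 2730 = 3025.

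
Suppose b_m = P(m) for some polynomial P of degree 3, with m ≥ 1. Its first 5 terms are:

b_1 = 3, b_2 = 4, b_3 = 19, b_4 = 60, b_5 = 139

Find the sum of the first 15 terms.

1st diffs: 1, 15, 41, 79.
2nd diffs: 14, 26, 38.
3rd diffs: 12, 12 (constant).
So b_m = 2m^3 - 5m^2 + 2m + 4.
Continuing: …, 268, 459, 724, 1075, …, b_{15} = 5659.
Summing m = 1..15 (15 terms) gives 22900.

22900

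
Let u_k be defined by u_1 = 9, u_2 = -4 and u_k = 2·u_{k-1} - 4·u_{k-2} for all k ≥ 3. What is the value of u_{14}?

Compute successive terms:
u_3 = -44; u_4 = -72; u_5 = 32; …; u_{11} = 2048; u_{12} = 22528; u_{13} = 36864; u_{14} = -16384.

-16384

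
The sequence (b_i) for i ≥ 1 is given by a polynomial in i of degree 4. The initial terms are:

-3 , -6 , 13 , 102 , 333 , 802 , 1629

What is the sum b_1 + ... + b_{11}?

30360

1st diffs: -3, 19, 89, 231, 469, 827.
2nd diffs: 22, 70, 142, 238, 358.
3rd diffs: 48, 72, 96, 120.
4th diffs: 24, 24, 24 (constant).
Newton forward-difference form: b_i = -3 + (-3)·C(i-1,1) + 22·C(i-1,2) + 48·C(i-1,3) + 24·C(i-1,4).
Continuing: 2958, 4957, 7818, 11757.
Summing i = 1..11 (11 terms) gives 30360.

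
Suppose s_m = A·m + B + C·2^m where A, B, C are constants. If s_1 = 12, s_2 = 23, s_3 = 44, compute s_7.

The three given values yield: A + B + 2C = 12; 2A + B + 4C = 23; 3A + B + 8C = 44.
Subtracting the first from the second: A + 2C = 11.
Subtracting the second from the third: A + 4C = 21.
Solving: C = 5, A = 1, then B = 1.
Therefore s_7 = 7 + 1 + 5·128 = 648.

648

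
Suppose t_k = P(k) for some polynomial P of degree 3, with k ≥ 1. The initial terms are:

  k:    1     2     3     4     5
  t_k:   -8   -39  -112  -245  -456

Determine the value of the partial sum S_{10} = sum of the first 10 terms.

1st diffs: -31, -73, -133, -211.
2nd diffs: -42, -60, -78.
3rd diffs: -18, -18 (constant).
So t_k = -3k^3 - 3k^2 - k - 1.
Continuing: …, -763, -1184, -1737, -2440, …, t_{10} = -3311.
Summing k = 1..10 (10 terms) gives -10295.

-10295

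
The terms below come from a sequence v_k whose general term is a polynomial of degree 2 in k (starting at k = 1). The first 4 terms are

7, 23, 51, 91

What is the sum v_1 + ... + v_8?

1st diffs: 16, 28, 40.
2nd diffs: 12, 12 (constant).
So v_k = 6k^2 - 2k + 3.
Continuing: 143, 207, 283, 371.
Summing k = 1..8 (8 terms) gives 1176.

1176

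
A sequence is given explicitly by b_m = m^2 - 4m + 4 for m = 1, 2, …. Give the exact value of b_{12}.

b_{12} = 1·12^2 - 4·12 + 4 = 100.

100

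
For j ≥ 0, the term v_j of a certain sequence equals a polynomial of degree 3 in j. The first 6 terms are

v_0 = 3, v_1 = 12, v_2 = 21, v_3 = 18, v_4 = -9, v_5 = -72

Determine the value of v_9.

1st diffs: 9, 9, -3, -27, -63.
2nd diffs: 0, -12, -24, -36.
3rd diffs: -12, -12, -12 (constant).
Newton forward-difference form: v_j = 3 + 9·C(j,1) + (-12)·C(j,3).
At j = 9: j = 9, so v_9 = 3 + 81 - 1008 = -924.

-924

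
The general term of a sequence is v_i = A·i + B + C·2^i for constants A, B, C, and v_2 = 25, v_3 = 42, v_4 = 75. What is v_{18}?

Plug in i = 2, 3, 4: 2A + B + 4C = 25; 3A + B + 8C = 42; 4A + B + 16C = 75.
Subtracting the first from the second: A + 4C = 17.
Subtracting the second from the third: A + 8C = 33.
Solving: C = 4, A = 1, then B = 7.
So v_i = 1·i + 7 + 4·2^i; at i=18 this is 1048601.

1048601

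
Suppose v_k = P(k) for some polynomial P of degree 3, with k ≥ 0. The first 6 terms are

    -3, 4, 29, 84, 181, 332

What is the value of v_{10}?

1st diffs: 7, 25, 55, 97, 151.
2nd diffs: 18, 30, 42, 54.
3rd diffs: 12, 12, 12 (constant).
Newton forward-difference form: v_k = -3 + 7·C(k,1) + 18·C(k,2) + 12·C(k,3).
At k = 10: k = 10, so v_{10} = -3 + 70 + 810 + 1440 = 2317.

2317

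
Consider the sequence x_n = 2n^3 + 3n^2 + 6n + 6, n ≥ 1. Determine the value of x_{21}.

x_{21} = 2·21^3 + 3·21^2 + 6·21 + 6 = 19977.

19977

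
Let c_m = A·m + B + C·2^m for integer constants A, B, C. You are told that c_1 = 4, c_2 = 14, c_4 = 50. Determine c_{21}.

4194424

Plug in m = 1, 2, 4: A + B + 2C = 4; 2A + B + 4C = 14; 4A + B + 16C = 50.
Subtracting the first from the second: A + 2C = 10.
Subtracting the second from the third: 2A + 12C = 36.
Solving: C = 2, A = 6, then B = -6.
Therefore c_{21} = 126 + (-6) + 2·2097152 = 4194424.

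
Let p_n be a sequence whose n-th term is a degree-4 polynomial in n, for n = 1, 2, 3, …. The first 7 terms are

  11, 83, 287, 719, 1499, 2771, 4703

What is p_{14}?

55859

1st diffs: 72, 204, 432, 780, 1272, 1932.
2nd diffs: 132, 228, 348, 492, 660.
3rd diffs: 96, 120, 144, 168.
4th diffs: 24, 24, 24 (constant).
Newton forward-difference form: p_n = 11 + 72·C(n-1,1) + 132·C(n-1,2) + 96·C(n-1,3) + 24·C(n-1,4).
At n = 14: n-1 = 13, so p_{14} = 11 + 936 + 10296 + 27456 + 17160 = 55859.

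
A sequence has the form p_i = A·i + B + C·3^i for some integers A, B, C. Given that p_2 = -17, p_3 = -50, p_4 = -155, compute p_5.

-476

Write the equations: 2A + B + 9C = -17; 3A + B + 27C = -50; 4A + B + 81C = -155.
Subtracting the first from the second: A + 18C = -33.
Subtracting the second from the third: A + 54C = -105.
Solving: C = -2, A = 3, then B = -5.
So p_i = 3·i + (-5) + (-2)·3^i; at i=5 this is -476.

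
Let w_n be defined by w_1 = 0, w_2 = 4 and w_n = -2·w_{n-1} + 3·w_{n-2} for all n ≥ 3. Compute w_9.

-6560

Iterate the recurrence:
w_3 = -8  w_4 = 28  w_5 = -80  w_6 = 244  w_7 = -728  w_8 = 2188  w_9 = -6560.
(Characteristic roots are 1 and -3.)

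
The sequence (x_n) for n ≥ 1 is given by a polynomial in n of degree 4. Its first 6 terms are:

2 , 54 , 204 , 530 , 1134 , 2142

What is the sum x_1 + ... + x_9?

22974

1st diffs: 52, 150, 326, 604, 1008.
2nd diffs: 98, 176, 278, 404.
3rd diffs: 78, 102, 126.
4th diffs: 24, 24 (constant).
Newton forward-difference form: x_n = 2 + 52·C(n-1,1) + 98·C(n-1,2) + 78·C(n-1,3) + 24·C(n-1,4).
Continuing: 3704, 5994, 9210.
Summing n = 1..9 (9 terms) gives 22974.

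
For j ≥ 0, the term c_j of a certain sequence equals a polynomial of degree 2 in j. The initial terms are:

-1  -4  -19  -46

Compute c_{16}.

1st diffs: -3, -15, -27.
2nd diffs: -12, -12 (constant).
Newton forward-difference form: c_j = -1 + (-3)·C(j,1) + (-12)·C(j,2).
At j = 16: j = 16, so c_{16} = -1 - 48 - 1440 = -1489.

-1489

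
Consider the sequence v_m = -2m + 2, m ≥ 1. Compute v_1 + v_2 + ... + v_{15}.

-210

Over m = 1..15: Σm = 120.
Total = (-2)·120 + (2)·15 = -210.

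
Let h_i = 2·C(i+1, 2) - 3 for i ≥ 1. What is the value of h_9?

C(10, 2) = 45, so h_9 = 87.

87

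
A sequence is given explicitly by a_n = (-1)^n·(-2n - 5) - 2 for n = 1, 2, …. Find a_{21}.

(-1)^21 = -1; -2n - 5 at n=21 is -47; so a_{21} = 45.

45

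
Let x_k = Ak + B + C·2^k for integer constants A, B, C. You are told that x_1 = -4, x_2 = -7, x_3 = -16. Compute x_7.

-364

The three given values yield: A + B + 2C = -4; 2A + B + 4C = -7; 3A + B + 8C = -16.
Subtracting the first from the second: A + 2C = -3.
Subtracting the second from the third: A + 4C = -9.
Solving: C = -3, A = 3, then B = -1.
So x_k = 3·k + (-1) + (-3)·2^k; at k=7 this is -364.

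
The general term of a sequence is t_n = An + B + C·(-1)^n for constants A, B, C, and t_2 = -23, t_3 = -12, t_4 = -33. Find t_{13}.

-62

Write the equations: 2A + B + C = -23; 3A + B - C = -12; 4A + B + C = -33.
Subtracting the first from the second: A - 2C = 11.
Subtracting the second from the third: A + 2C = -21.
Solving: C = -8, A = -5, then B = -5.
So t_n = -5·n + (-5) + (-8)·(-1)^n; at n=13 this is -62.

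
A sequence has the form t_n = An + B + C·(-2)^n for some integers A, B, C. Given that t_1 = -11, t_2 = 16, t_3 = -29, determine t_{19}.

Write the equations: A + B - 2C = -11; 2A + B + 4C = 16; 3A + B - 8C = -29.
Subtracting the first from the second: A + 6C = 27.
Subtracting the second from the third: A - 12C = -45.
Solving: C = 4, A = 3, then B = -6.
Hence t_{19} = 3·19 + (-6) + 4·(-524288) = -2097101.

-2097101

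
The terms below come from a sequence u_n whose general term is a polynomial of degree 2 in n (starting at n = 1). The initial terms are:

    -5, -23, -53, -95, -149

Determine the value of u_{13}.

-1013

1st diffs: -18, -30, -42, -54.
2nd diffs: -12, -12, -12 (constant).
Newton forward-difference form: u_n = -5 + (-18)·C(n-1,1) + (-12)·C(n-1,2).
At n = 13: n-1 = 12, so u_{13} = -5 - 216 - 792 = -1013.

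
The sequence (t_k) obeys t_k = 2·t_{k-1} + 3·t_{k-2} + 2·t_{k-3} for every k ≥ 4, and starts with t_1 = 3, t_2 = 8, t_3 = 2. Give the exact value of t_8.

2858

Step forward from the initial values:
t_4 = 34; t_5 = 90; t_6 = 286; t_7 = 910; t_8 = 2858.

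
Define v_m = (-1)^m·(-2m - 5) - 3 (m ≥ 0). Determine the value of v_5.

12

(-1)^5 = -1; -2m - 5 at m=5 is -15; so v_5 = 12.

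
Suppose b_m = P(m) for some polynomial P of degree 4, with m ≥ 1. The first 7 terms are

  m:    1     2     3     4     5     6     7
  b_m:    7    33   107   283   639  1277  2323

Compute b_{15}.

48419

1st diffs: 26, 74, 176, 356, 638, 1046.
2nd diffs: 48, 102, 180, 282, 408.
3rd diffs: 54, 78, 102, 126.
4th diffs: 24, 24, 24 (constant).
Newton forward-difference form: b_m = 7 + 26·C(m-1,1) + 48·C(m-1,2) + 54·C(m-1,3) + 24·C(m-1,4).
At m = 15: m-1 = 14, so b_{15} = 7 + 364 + 4368 + 19656 + 24024 = 48419.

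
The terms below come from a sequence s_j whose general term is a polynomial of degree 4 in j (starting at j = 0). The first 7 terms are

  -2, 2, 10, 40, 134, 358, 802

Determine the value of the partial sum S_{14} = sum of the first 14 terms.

67858

1st diffs: 4, 8, 30, 94, 224, 444.
2nd diffs: 4, 22, 64, 130, 220.
3rd diffs: 18, 42, 66, 90.
4th diffs: 24, 24, 24 (constant).
Newton forward-difference form: s_j = -2 + 4·C(j,1) + 4·C(j,2) + 18·C(j,3) + 24·C(j,4).
Continuing: …, 1580, 2830, 4714, 7418, …, s_{13} = 22670.
Summing j = 0..13 (14 terms) gives 67858.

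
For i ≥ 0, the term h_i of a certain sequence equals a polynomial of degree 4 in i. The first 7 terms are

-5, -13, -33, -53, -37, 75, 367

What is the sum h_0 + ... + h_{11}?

21720

1st diffs: -8, -20, -20, 16, 112, 292.
2nd diffs: -12, 0, 36, 96, 180.
3rd diffs: 12, 36, 60, 84.
4th diffs: 24, 24, 24 (constant).
So h_i = i^4 - 4i^3 - i^2 - 4i - 5.
Continuing: …, 947, 1947, 3523, 5855, …, h_{11} = 9147.
Summing i = 0..11 (12 terms) gives 21720.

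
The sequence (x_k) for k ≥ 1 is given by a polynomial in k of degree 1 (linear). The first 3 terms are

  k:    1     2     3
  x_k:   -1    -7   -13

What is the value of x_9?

-49

1st diffs: -6, -6 (constant).
So x_k = -6k + 5.
Evaluating at k = 9 gives x_9 = -49.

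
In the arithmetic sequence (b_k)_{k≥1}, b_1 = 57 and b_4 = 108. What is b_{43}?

Common difference d = (108 - 57) / (4 - 1) = 17.
b_k = 57 + (k - 1)·17.
b_{43} = 57 + 42·17 = 771.

771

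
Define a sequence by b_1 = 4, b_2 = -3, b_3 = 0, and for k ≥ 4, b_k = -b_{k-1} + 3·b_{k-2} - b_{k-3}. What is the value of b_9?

700

Iterate the recurrence:
b_4 = -13;  b_5 = 16;  b_6 = -55;  b_7 = 116;  b_8 = -297;  b_9 = 700.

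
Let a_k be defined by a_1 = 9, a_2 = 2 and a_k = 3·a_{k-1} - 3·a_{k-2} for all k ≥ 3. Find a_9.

Iterate the recurrence:
a_3 = -21;  a_4 = -69;  a_5 = -144;  a_6 = -225;  a_7 = -243;  a_8 = -54;  a_9 = 567.

567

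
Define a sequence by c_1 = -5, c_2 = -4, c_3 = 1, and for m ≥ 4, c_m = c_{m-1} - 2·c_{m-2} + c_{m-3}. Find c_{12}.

30

Compute successive terms:
c_4 = 4  c_5 = -2  c_6 = -9  c_7 = -1  c_8 = 15  c_9 = 8  c_{10} = -23  c_{11} = -24  c_{12} = 30.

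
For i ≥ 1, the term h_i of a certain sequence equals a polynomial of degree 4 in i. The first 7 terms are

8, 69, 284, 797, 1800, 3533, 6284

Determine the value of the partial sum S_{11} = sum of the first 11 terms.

1st diffs: 61, 215, 513, 1003, 1733, 2751.
2nd diffs: 154, 298, 490, 730, 1018.
3rd diffs: 144, 192, 240, 288.
4th diffs: 48, 48, 48 (constant).
Newton forward-difference form: h_i = 8 + 61·C(i-1,1) + 154·C(i-1,2) + 144·C(i-1,3) + 48·C(i-1,4).
Continuing: 10389, 16232, 24245, 34908.
Summing i = 1..11 (11 terms) gives 98549.

98549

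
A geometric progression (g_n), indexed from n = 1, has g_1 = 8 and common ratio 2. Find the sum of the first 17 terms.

1048568

g_n = 8·2^(n-1).
S = 8·(2^17 - 1)/(2 - 1) = 8·(131072 - 1)/(1) = 1048568.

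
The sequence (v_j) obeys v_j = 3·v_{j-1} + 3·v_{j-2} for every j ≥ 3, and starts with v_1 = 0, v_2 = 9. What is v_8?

22113

v_3 = 27, v_4 = 108, v_5 = 405, v_6 = 1539, v_7 = 5832, v_8 = 22113.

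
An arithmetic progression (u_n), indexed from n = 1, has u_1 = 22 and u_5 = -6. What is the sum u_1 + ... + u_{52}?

-8138

Common difference d = (-6 - 22) / (5 - 1) = -7.
u_n = 22 + (n - 1)·(-7).
u_{52} = -335; S = 52·(22 + (-335))/2 = -8138.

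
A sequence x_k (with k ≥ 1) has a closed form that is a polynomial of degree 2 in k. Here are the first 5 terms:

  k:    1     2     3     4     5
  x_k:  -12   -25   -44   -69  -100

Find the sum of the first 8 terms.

-796

1st diffs: -13, -19, -25, -31.
2nd diffs: -6, -6, -6 (constant).
So x_k = -3k^2 - 4k - 5.
Continuing: -137, -180, -229.
Summing k = 1..8 (8 terms) gives -796.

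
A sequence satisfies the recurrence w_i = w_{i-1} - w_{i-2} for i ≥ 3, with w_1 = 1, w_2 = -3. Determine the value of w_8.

-3

Iterate the recurrence:
w_3 = -4; w_4 = -1; w_5 = 3; w_6 = 4; w_7 = 1; w_8 = -3.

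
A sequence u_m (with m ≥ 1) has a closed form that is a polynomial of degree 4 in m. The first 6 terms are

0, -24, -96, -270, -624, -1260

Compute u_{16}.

1st diffs: -24, -72, -174, -354, -636.
2nd diffs: -48, -102, -180, -282.
3rd diffs: -54, -78, -102.
4th diffs: -24, -24 (constant).
Newton forward-difference form: u_m = (-24)·C(m-1,1) + (-48)·C(m-1,2) + (-54)·C(m-1,3) + (-24)·C(m-1,4).
At m = 16: m-1 = 15, so u_{16} = -360 - 5040 - 24570 - 32760 = -62730.

-62730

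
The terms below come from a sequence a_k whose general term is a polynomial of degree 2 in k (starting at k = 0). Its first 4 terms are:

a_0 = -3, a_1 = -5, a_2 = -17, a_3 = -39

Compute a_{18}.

-1569

1st diffs: -2, -12, -22.
2nd diffs: -10, -10 (constant).
So a_k = -5k^2 + 3k - 3.
Evaluating at k = 18 gives a_{18} = -1569.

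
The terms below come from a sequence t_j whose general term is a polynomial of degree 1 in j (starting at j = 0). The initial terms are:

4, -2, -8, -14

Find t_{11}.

1st diffs: -6, -6, -6 (constant).
So t_j = -6j + 4.
Evaluating at j = 11 gives t_{11} = -62.

-62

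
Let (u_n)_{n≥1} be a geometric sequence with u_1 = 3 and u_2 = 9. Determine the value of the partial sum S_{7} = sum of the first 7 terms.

Common ratio r = 3.
u_n = 3·3^(n-1).
S = 3·(3^7 - 1)/(3 - 1) = 3·(2187 - 1)/(2) = 3279.

3279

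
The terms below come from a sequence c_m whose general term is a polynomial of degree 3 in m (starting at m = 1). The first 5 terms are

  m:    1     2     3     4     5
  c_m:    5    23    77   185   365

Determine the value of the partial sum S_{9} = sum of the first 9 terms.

1st diffs: 18, 54, 108, 180.
2nd diffs: 36, 54, 72.
3rd diffs: 18, 18 (constant).
Newton forward-difference form: c_m = 5 + 18·C(m-1,1) + 36·C(m-1,2) + 18·C(m-1,3).
Continuing: 635, 1013, 1517, 2165.
Summing m = 1..9 (9 terms) gives 5985.

5985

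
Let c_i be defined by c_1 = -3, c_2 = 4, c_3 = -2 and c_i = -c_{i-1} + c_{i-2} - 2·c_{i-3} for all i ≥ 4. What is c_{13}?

-5268

Compute successive terms:
c_4 = 12  c_5 = -22  c_6 = 38  c_7 = -84  c_8 = 166  c_9 = -326  c_{10} = 660  c_{11} = -1318  c_{12} = 2630  c_{13} = -5268.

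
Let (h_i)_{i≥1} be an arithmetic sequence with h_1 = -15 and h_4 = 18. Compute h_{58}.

Common difference d = (18 - (-15)) / (4 - 1) = 11.
h_i = -15 + (i - 1)·11.
h_{58} = -15 + 57·11 = 612.

612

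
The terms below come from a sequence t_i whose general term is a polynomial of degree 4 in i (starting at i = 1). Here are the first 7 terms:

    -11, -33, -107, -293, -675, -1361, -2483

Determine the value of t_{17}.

1st diffs: -22, -74, -186, -382, -686, -1122.
2nd diffs: -52, -112, -196, -304, -436.
3rd diffs: -60, -84, -108, -132.
4th diffs: -24, -24, -24 (constant).
Newton forward-difference form: t_i = -11 + (-22)·C(i-1,1) + (-52)·C(i-1,2) + (-60)·C(i-1,3) + (-24)·C(i-1,4).
At i = 17: i-1 = 16, so t_{17} = -11 - 352 - 6240 - 33600 - 43680 = -83883.

-83883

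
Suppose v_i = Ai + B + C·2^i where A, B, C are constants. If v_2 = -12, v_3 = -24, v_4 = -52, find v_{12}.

-16340

At i = 2, 3, 4: 2A + B + 4C = -12; 3A + B + 8C = -24; 4A + B + 16C = -52.
Subtracting the first from the second: A + 4C = -12.
Subtracting the second from the third: A + 8C = -28.
Solving: C = -4, A = 4, then B = -4.
Therefore v_{12} = 48 + (-4) + (-4)·4096 = -16340.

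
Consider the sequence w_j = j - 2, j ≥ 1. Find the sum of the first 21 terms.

189

Over j = 1..21: Σj = 231.
Total = (1)·231 + (-2)·21 = 189.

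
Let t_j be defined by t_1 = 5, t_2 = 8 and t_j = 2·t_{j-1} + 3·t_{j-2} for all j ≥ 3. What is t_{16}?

46633946

t_3 = 31;  t_4 = 86;  t_5 = 265;  …;  t_{13} = 1727185;  t_{14} = 5181548;  t_{15} = 15544651;  t_{16} = 46633946.
(Characteristic roots are 3 and -1.)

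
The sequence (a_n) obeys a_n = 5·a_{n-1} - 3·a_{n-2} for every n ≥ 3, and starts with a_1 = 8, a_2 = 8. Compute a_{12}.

Compute successive terms:
a_3 = 16, a_4 = 56, a_5 = 232, a_6 = 992, a_7 = 4264, a_8 = 18344, a_9 = 78928, a_{10} = 339608, a_{11} = 1461256, a_{12} = 6287456.

6287456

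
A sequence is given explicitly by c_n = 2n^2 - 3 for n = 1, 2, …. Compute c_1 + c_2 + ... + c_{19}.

4883

Over n = 1..19: Σn = 190, Σn² = 2470.
Total = (2)·2470 + (-3)·19 = 4883.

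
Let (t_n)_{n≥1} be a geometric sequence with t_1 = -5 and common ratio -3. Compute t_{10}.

t_n = (-5)·(-3)^(n-1).
t_{10} = (-5)·(-3)^9 = 98415.

98415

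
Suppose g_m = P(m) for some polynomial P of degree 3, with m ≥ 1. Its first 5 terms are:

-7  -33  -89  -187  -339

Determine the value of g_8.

1st diffs: -26, -56, -98, -152.
2nd diffs: -30, -42, -54.
3rd diffs: -12, -12 (constant).
So g_m = -2m^3 - 3m^2 - 3m + 1.
Evaluating at m = 8 gives g_8 = -1239.

-1239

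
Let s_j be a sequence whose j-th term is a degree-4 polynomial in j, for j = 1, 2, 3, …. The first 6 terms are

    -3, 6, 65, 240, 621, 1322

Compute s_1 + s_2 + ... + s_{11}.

1st diffs: 9, 59, 175, 381, 701.
2nd diffs: 50, 116, 206, 320.
3rd diffs: 66, 90, 114.
4th diffs: 24, 24 (constant).
So s_j = j^4 + j^3 - 6j^2 + 5j - 4.
Continuing: …, 2481, 4260, 6845, 10446, …, s_{11} = 15297.
Summing j = 1..11 (11 terms) gives 41580.

41580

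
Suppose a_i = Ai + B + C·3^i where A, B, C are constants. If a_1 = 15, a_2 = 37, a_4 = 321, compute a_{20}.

13947137569

At i = 1, 2, 4: A + B + 3C = 15; 2A + B + 9C = 37; 4A + B + 81C = 321.
Subtracting the first from the second: A + 6C = 22.
Subtracting the second from the third: 2A + 72C = 284.
Solving: C = 4, A = -2, then B = 5.
So a_i = -2·i + 5 + 4·3^i; at i=20 this is 13947137569.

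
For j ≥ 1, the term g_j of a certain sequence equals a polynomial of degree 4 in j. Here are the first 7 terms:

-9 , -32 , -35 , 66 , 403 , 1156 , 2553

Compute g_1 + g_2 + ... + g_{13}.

125645

1st diffs: -23, -3, 101, 337, 753, 1397.
2nd diffs: 20, 104, 236, 416, 644.
3rd diffs: 84, 132, 180, 228.
4th diffs: 48, 48, 48 (constant).
Newton forward-difference form: g_j = -9 + (-23)·C(j-1,1) + 20·C(j-1,2) + 84·C(j-1,3) + 48·C(j-1,4).
Continuing: …, 4870, 8431, 13608, 20821, …, g_{13} = 43275.
Summing j = 1..13 (13 terms) gives 125645.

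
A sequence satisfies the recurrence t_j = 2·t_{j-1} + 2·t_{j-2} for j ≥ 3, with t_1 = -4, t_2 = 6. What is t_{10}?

Applying the relation repeatedly:
t_3 = 4, t_4 = 20, t_5 = 48, t_6 = 136, t_7 = 368, t_8 = 1008, t_9 = 2752, t_{10} = 7520.

7520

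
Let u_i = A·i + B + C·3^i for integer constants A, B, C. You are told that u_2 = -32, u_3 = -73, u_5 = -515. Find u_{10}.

Write the equations: 2A + B + 9C = -32; 3A + B + 27C = -73; 5A + B + 243C = -515.
Subtracting the first from the second: A + 18C = -41.
Subtracting the second from the third: 2A + 216C = -442.
Solving: C = -2, A = -5, then B = -4.
Therefore u_{10} = -50 + (-4) + (-2)·59049 = -118152.

-118152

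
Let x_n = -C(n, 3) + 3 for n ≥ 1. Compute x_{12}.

-217

C(12, 3) = 220, so x_{12} = -217.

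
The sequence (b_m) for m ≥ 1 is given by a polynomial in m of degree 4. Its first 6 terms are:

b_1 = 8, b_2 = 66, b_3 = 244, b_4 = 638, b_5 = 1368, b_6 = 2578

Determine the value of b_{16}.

1st diffs: 58, 178, 394, 730, 1210.
2nd diffs: 120, 216, 336, 480.
3rd diffs: 96, 120, 144.
4th diffs: 24, 24 (constant).
Newton forward-difference form: b_m = 8 + 58·C(m-1,1) + 120·C(m-1,2) + 96·C(m-1,3) + 24·C(m-1,4).
At m = 16: m-1 = 15, so b_{16} = 8 + 870 + 12600 + 43680 + 32760 = 89918.

89918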